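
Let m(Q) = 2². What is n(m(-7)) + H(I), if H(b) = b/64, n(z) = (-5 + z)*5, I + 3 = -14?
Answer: -337/64 ≈ -5.2656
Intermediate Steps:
I = -17 (I = -3 - 14 = -17)
m(Q) = 4
n(z) = -25 + 5*z
H(b) = b/64 (H(b) = b*(1/64) = b/64)
n(m(-7)) + H(I) = (-25 + 5*4) + (1/64)*(-17) = (-25 + 20) - 17/64 = -5 - 17/64 = -337/64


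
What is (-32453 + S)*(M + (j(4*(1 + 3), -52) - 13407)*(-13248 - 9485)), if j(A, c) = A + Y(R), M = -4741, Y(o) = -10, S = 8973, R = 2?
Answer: -7152951708160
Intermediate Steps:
j(A, c) = -10 + A (j(A, c) = A - 10 = -10 + A)
(-32453 + S)*(M + (j(4*(1 + 3), -52) - 13407)*(-13248 - 9485)) = (-32453 + 8973)*(-4741 + ((-10 + 4*(1 + 3)) - 13407)*(-13248 - 9485)) = -23480*(-4741 + ((-10 + 4*4) - 13407)*(-22733)) = -23480*(-4741 + ((-10 + 16) - 13407)*(-22733)) = -23480*(-4741 + (6 - 13407)*(-22733)) = -23480*(-4741 - 13401*(-22733)) = -23480*(-4741 + 304644933) = -23480*304640192 = -7152951708160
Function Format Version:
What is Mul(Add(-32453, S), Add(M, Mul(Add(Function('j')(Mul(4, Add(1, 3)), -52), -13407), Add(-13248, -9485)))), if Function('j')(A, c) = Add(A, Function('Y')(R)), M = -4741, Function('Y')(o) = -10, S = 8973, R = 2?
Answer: -7152951708160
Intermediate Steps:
Function('j')(A, c) = Add(-10, A) (Function('j')(A, c) = Add(A, -10) = Add(-10, A))
Mul(Add(-32453, S), Add(M, Mul(Add(Function('j')(Mul(4, Add(1, 3)), -52), -13407), Add(-13248, -9485)))) = Mul(Add(-32453, 8973), Add(-4741, Mul(Add(Add(-10, Mul(4, Add(1, 3))), -13407), Add(-13248, -9485)))) = Mul(-23480, Add(-4741, Mul(Add(Add(-10, Mul(4, 4)), -13407), -22733))) = Mul(-23480, Add(-4741, Mul(Add(Add(-10, 16), -13407), -22733))) = Mul(-23480, Add(-4741, Mul(Add(6, -13407), -22733))) = Mul(-23480, Add(-4741, Mul(-13401, -22733))) = Mul(-23480, Add(-4741, 304644933)) = Mul(-23480, 304640192) = -7152951708160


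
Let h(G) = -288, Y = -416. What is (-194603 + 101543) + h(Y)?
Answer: -93348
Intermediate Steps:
(-194603 + 101543) + h(Y) = (-194603 + 101543) - 288 = -93060 - 288 = -93348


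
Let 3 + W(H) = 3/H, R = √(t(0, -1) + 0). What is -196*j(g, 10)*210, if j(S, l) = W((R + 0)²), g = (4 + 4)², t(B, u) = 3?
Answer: 82320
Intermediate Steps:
g = 64 (g = 8² = 64)
R = √3 (R = √(3 + 0) = √3 ≈ 1.7320)
W(H) = -3 + 3/H
j(S, l) = -2 (j(S, l) = -3 + 3/((√3 + 0)²) = -3 + 3/((√3)²) = -3 + 3/3 = -3 + 3*(⅓) = -3 + 1 = -2)
-196*j(g, 10)*210 = -196*(-2)*210 = 392*210 = 82320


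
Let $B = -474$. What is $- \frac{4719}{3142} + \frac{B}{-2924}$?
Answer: $- \frac{1538631}{1148401} \approx -1.3398$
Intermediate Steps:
$- \frac{4719}{3142} + \frac{B}{-2924} = - \frac{4719}{3142} - \frac{474}{-2924} = \left(-4719\right) \frac{1}{3142} - - \frac{237}{1462} = - \frac{4719}{3142} + \frac{237}{1462} = - \frac{1538631}{1148401}$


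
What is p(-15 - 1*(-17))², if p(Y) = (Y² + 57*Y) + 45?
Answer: 26569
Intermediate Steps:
p(Y) = 45 + Y² + 57*Y
p(-15 - 1*(-17))² = (45 + (-15 - 1*(-17))² + 57*(-15 - 1*(-17)))² = (45 + (-15 + 17)² + 57*(-15 + 17))² = (45 + 2² + 57*2)² = (45 + 4 + 114)² = 163² = 26569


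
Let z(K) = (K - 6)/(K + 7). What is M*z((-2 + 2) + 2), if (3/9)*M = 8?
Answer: -32/3 ≈ -10.667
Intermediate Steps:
M = 24 (M = 3*8 = 24)
z(K) = (-6 + K)/(7 + K)
M*z((-2 + 2) + 2) = 24*((-6 + ((-2 + 2) + 2))/(7 + ((-2 + 2) + 2))) = 24*((-6 + (0 + 2))/(7 + (0 + 2))) = 24*((-6 + 2)/(7 + 2)) = 24*(-4/9) = -32/3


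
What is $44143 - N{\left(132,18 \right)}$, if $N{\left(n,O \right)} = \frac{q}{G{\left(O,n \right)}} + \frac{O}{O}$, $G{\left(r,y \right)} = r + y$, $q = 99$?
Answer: $\frac{2207067}{50} \approx 44141.0$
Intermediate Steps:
$N{\left(n,O \right)} = 1 + \frac{99}{O + n}$ ($N{\left(n,O \right)} = \frac{99}{O + n} + \frac{O}{O} = \frac{99}{O + n} + 1 = 1 + \frac{99}{O + n}$)
$44143 - N{\left(132,18 \right)} = 44143 - \frac{99 + 18 + 132}{18 + 132} = 44143 - \frac{1}{150} \cdot 249 = 44143 - \frac{83}{50} = \frac{2207067}{50}$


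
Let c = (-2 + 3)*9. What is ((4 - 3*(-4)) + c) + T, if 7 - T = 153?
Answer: -121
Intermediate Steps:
T = -146 (T = 7 - 1*153 = 7 - 153 = -146)
c = 9 (c = 1*9 = 9)
((4 - 3*(-4)) + c) + T = ((4 - 3*(-4)) + 9) - 146 = ((4 + 12) + 9) - 146 = (16 + 9) - 146 = 25 - 146 = -121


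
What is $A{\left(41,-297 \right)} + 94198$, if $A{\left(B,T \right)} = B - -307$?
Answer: $94546$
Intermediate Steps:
$A{\left(B,T \right)} = 307 + B$ ($A{\left(B,T \right)} = B + 307 = 307 + B$)
$A{\left(41,-297 \right)} + 94198 = \left(307 + 41\right) + 94198 = 348 + 94198 = 94546$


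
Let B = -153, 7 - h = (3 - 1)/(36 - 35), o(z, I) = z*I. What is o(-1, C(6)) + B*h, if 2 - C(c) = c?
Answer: -761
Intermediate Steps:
C(c) = 2 - c
o(z, I) = I*z
h = 5 (h = 7 - (3 - 1)/(36 - 35) = 7 - 2/1 = 7 - 2 = 5)
o(-1, C(6)) + B*h = (2 - 1*6)*(-1) - 153*5 = (2 - 6)*(-1) - 765 = -4*(-1) - 765 = 4 - 765 = -761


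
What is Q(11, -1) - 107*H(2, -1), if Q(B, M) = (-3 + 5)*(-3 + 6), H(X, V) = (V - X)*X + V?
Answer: 755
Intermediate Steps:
H(X, V) = V + X*(V - X) (H(X, V) = X*(V - X) + V = V + X*(V - X))
Q(B, M) = 6 (Q(B, M) = 2*3 = 6)
Q(11, -1) - 107*H(2, -1) = 6 - 107*(-1 - 1*2² - 1*2) = 6 - 107*(-1 - 1*4 - 2) = 6 - 107*(-1 - 4 - 2) = 6 - 107*(-7) = 6 + 749 = 755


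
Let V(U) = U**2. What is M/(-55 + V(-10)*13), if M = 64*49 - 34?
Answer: 1034/415 ≈ 2.4916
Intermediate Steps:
M = 3102 (M = 3136 - 34 = 3102)
M/(-55 + V(-10)*13) = 3102/(-55 + (-10)**2*13) = 3102/(-55 + 100*13) = 3102/(-55 + 1300) = 3102/1245 = 3102*(1/1245) = 1034/415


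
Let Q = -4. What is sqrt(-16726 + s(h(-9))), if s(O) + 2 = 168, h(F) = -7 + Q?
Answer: 12*I*sqrt(115) ≈ 128.69*I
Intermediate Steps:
h(F) = -11 (h(F) = -7 - 4 = -11)
s(O) = 166 (s(O) = -2 + 168 = 166)
sqrt(-16726 + s(h(-9))) = sqrt(-16726 + 166) = sqrt(-16560) = 12*I*sqrt(115)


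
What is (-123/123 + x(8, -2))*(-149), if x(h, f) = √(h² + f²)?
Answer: 149 - 298*√17 ≈ -1079.7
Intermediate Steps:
x(h, f) = √(f² + h²)
(-123/123 + x(8, -2))*(-149) = (-123/123 + √((-2)² + 8²))*(-149) = (-123*1/123 + √(4 + 64))*(-149) = (-1 + √68)*(-149) = (-1 + 2*√17)*(-149) = 149 - 298*√17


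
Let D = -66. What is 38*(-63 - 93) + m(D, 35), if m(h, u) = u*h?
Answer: -8238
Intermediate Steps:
m(h, u) = h*u
38*(-63 - 93) + m(D, 35) = 38*(-63 - 93) - 66*35 = 38*(-156) - 2310 = -5928 - 2310 = -8238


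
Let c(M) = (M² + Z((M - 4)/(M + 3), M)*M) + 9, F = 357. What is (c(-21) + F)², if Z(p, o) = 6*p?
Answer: 399424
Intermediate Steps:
c(M) = 9 + M² + 6*M*(-4 + M)/(3 + M) (c(M) = (M² + (6*((M - 4)/(M + 3)))*M) + 9 = (M² + (6*((-4 + M)/(3 + M)))*M) + 9 = (M² + (6*(-4 + M)/(3 + M))*M) + 9 = (M² + 6*M*(-4 + M)/(3 + M)) + 9 = 9 + M² + 6*M*(-4 + M)/(3 + M))
(c(-21) + F)² = ((27 + (-21)³ - 15*(-21) + 9*(-21)²)/(3 - 21) + 357)² = ((27 - 9261 + 315 + 9*441)/(-18) + 357)² = (-(27 - 9261 + 315 + 3969)/18 + 357)² = (-1/18*(-4950) + 357)² = (275 + 357)² = 632² = 399424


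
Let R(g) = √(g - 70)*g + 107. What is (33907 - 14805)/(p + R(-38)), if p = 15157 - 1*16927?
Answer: -31766626/2921521 + 4355256*I*√3/2921521 ≈ -10.873 + 2.5821*I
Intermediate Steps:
p = -1770 (p = 15157 - 16927 = -1770)
R(g) = 107 + g*√(-70 + g) (R(g) = √(-70 + g)*g + 107 = g*√(-70 + g) + 107 = 107 + g*√(-70 + g))
(33907 - 14805)/(p + R(-38)) = (33907 - 14805)/(-1770 + (107 - 38*√(-70 - 38))) = 19102/(-1770 + (107 - 228*I*√3)) = 19102/(-1663 - 228*I*√3)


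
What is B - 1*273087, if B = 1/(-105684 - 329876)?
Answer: -118945773721/435560 ≈ -2.7309e+5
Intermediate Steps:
B = -1/435560 (B = 1/(-435560) = -1/435560 ≈ -2.2959e-6)
B - 1*273087 = -1/435560 - 1*273087 = -1/435560 - 273087 = -118945773721/435560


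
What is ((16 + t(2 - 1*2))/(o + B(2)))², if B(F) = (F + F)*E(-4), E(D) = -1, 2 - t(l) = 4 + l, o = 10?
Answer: 49/9 ≈ 5.4444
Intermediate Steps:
t(l) = -2 - l (t(l) = 2 - (4 + l) = 2 + (-4 - l) = -2 - l)
B(F) = -2*F (B(F) = (F + F)*(-1) = (2*F)*(-1) = -2*F)
((16 + t(2 - 1*2))/(o + B(2)))² = ((16 + (-2 - (2 - 1*2)))/(10 - 2*2))² = ((16 + (-2 - (2 - 2)))/(10 - 4))² = ((16 + (-2 - 1*0))/6)² = ((16 + (-2 + 0))*(⅙))² = ((16 - 2)*(⅙))² = (14*(⅙))² = (7/3)² = 49/9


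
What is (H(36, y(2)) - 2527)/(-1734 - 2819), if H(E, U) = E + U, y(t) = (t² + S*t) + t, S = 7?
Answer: 2471/4553 ≈ 0.54272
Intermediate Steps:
y(t) = t² + 8*t (y(t) = (t² + 7*t) + t = t² + 8*t)
(H(36, y(2)) - 2527)/(-1734 - 2819) = ((36 + 2*(8 + 2)) - 2527)/(-1734 - 2819) = ((36 + 2*10) - 2527)/(-4553) = ((36 + 20) - 2527)*(-1/4553) = (56 - 2527)*(-1/4553) = -2471*(-1/4553) = 2471/4553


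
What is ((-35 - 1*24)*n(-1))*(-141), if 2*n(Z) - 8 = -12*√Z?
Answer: 33276 - 49914*I ≈ 33276.0 - 49914.0*I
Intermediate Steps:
n(Z) = 4 - 6*√Z (n(Z) = 4 + (-12*√Z)/2 = 4 - 6*√Z)
((-35 - 1*24)*n(-1))*(-141) = ((-35 - 1*24)*(4 - 6*I))*(-141) = ((-35 - 24)*(4 - 6*I))*(-141) = -59*(4 - 6*I)*(-141) = (-236 + 354*I)*(-141) = 33276 - 49914*I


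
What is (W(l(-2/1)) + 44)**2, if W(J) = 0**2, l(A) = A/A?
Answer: 1936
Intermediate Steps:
l(A) = 1
W(J) = 0
(W(l(-2/1)) + 44)**2 = (0 + 44)**2 = 44**2 = 1936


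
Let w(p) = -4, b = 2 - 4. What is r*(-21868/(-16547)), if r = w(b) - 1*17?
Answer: -459228/16547 ≈ -27.753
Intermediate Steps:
b = -2
r = -21 (r = -4 - 1*17 = -4 - 17 = -21)
r*(-21868/(-16547)) = -(-459228)/(-16547) = -(-459228)*(-1)/16547 = -21*21868/16547 = -459228/16547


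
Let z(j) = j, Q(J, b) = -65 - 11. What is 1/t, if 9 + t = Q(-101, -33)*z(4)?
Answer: -1/313 ≈ -0.0031949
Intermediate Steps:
Q(J, b) = -76
t = -313 (t = -9 - 76*4 = -9 - 304 = -313)
1/t = 1/(-313) = -1/313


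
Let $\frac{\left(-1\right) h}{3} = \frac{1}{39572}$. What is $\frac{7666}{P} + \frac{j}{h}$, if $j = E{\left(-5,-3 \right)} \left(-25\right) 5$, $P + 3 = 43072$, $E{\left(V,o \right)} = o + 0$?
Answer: $- \frac{213040800834}{43069} \approx -4.9465 \cdot 10^{6}$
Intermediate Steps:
$E{\left(V,o \right)} = o$
$h = - \frac{3}{39572} \approx -7.5811 \cdot 10^{-5}$
$P = 43069$ ($P = -3 + 43072 = 43069$)
$j = 375$ ($j = \left(-3\right) \left(-25\right) 5 = 75 \cdot 5 = 375$)
$\frac{7666}{P} + \frac{j}{h} = \frac{7666}{43069} + \frac{375}{- \frac{3}{39572}} = 7666 \cdot \frac{1}{43069} + 375 \left(- \frac{39572}{3}\right) = \frac{7666}{43069} - 4946500 = - \frac{213040800834}{43069}$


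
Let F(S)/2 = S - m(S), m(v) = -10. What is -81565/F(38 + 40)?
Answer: -7415/16 ≈ -463.44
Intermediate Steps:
F(S) = 20 + 2*S (F(S) = 2*(S - 1*(-10)) = 2*(S + 10) = 2*(10 + S) = 20 + 2*S)
-81565/F(38 + 40) = -81565/(20 + 2*(38 + 40)) = -81565/(20 + 2*78) = -81565/(20 + 156) = -81565/176 = -81565*1/176 = -7415/16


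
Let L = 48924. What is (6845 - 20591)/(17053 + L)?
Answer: -13746/65977 ≈ -0.20835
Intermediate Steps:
(6845 - 20591)/(17053 + L) = (6845 - 20591)/(17053 + 48924) = -13746/65977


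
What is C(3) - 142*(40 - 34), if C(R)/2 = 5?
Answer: -842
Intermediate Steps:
C(R) = 10 (C(R) = 2*5 = 10)
C(3) - 142*(40 - 34) = 10 - 142*(40 - 34) = 10 - 142*6 = 10 - 852 = -842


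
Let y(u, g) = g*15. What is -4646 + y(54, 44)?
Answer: -3986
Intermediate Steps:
y(u, g) = 15*g
-4646 + y(54, 44) = -4646 + 15*44 = -4646 + 660 = -3986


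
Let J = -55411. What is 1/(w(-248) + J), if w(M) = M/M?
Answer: -1/55410 ≈ -1.8047e-5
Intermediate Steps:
w(M) = 1
1/(w(-248) + J) = 1/(1 - 55411) = 1/(-55410) = -1/55410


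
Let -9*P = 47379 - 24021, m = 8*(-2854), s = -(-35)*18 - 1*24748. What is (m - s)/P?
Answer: -1929/3893 ≈ -0.49550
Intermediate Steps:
s = -24118 (s = -7*(-90) - 24748 = 630 - 24748 = -24118)
m = -22832
P = -7786/3 (P = -(47379 - 24021)/9 = -⅑*23358 = -7786/3 ≈ -2595.3)
(m - s)/P = (-22832 - 1*(-24118))/(-7786/3) = (-22832 + 24118)*(-3/7786) = 1286*(-3/7786) = -1929/3893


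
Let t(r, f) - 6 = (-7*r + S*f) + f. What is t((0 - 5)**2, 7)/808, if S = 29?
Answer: 41/808 ≈ 0.050743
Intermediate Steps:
t(r, f) = 6 - 7*r + 30*f (t(r, f) = 6 + ((-7*r + 29*f) + f) = 6 + (-7*r + 30*f) = 6 - 7*r + 30*f)
t((0 - 5)**2, 7)/808 = (6 - 7*(0 - 5)**2 + 30*7)/808 = (6 - 7*(-5)**2 + 210)*(1/808) = (6 - 7*25 + 210)*(1/808) = (6 - 175 + 210)*(1/808) = 41*(1/808) = 41/808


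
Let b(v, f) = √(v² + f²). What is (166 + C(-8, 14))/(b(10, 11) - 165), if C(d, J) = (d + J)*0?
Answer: -13695/13502 - 83*√221/13502 ≈ -1.1057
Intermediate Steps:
C(d, J) = 0 (C(d, J) = (J + d)*0 = 0)
b(v, f) = √(f² + v²)
(166 + C(-8, 14))/(b(10, 11) - 165) = (166 + 0)/(√(11² + 10²) - 165) = 166/(√(121 + 100) - 165) = 166/(√221 - 165) = 166/(-165 + √221)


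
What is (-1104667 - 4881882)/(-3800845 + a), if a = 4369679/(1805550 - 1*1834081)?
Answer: 170802229519/108446278374 ≈ 1.5750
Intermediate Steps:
a = -4369679/28531 (a = 4369679/(1805550 - 1834081) = 4369679/(-28531) = 4369679*(-1/28531) = -4369679/28531 ≈ -153.16)
(-1104667 - 4881882)/(-3800845 + a) = (-1104667 - 4881882)/(-3800845 - 4369679/28531) = -5986549/(-108446278374/28531) = -5986549*(-28531/108446278374) = 170802229519/108446278374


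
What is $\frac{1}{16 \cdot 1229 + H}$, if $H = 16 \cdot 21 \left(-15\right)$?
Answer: $\frac{1}{14624} \approx 6.8381 \cdot 10^{-5}$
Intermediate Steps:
$H = -5040$ ($H = 336 \left(-15\right) = -5040$)
$\frac{1}{16 \cdot 1229 + H} = \frac{1}{16 \cdot 1229 - 5040} = \frac{1}{19664 - 5040} = \frac{1}{14624}$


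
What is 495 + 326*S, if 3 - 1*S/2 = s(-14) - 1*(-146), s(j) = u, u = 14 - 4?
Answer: -99261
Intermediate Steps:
u = 10
s(j) = 10
S = -306 (S = 6 - 2*(10 - 1*(-146)) = 6 - 2*(10 + 146) = 6 - 2*156 = 6 - 312 = -306)
495 + 326*S = 495 + 326*(-306) = 495 - 99756 = -99261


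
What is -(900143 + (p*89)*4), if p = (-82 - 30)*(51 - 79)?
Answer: -2016559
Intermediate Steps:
p = 3136 (p = -112*(-28) = 3136)
-(900143 + (p*89)*4) = -(900143 + (3136*89)*4) = -(900143 + 279104*4) = -(900143 + 1116416) = -1*2016559 = -2016559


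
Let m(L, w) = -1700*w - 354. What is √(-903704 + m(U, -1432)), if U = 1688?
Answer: 3*√170038 ≈ 1237.1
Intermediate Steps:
m(L, w) = -354 - 1700*w
√(-903704 + m(U, -1432)) = √(-903704 + (-354 - 1700*(-1432))) = √(-903704 + (-354 + 2434400)) = √(-903704 + 2434046) = √1530342 = 3*√170038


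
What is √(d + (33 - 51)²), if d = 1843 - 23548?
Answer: I*√21381 ≈ 146.22*I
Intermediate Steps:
d = -21705
√(d + (33 - 51)²) = √(-21705 + (33 - 51)²) = √(-21705 + (-18)²) = √(-21705 + 324) = √(-21381) = I*√21381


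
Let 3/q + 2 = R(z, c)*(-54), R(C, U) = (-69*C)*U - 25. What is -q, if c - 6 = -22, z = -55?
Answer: -3/3280228 ≈ -9.1457e-7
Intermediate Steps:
c = -16 (c = 6 - 22 = -16)
R(C, U) = -25 - 69*C*U (R(C, U) = -69*C*U - 25 = -25 - 69*C*U)
q = 3/3280228 (q = 3/(-2 + (-25 - 69*(-55)*(-16))*(-54)) = 3/(-2 + (-25 - 60720)*(-54)) = 3/(-2 - 60745*(-54)) = 3/(-2 + 3280230) = 3/3280228 ≈ 9.1457e-7)
-q = -1*3/3280228 = -3/3280228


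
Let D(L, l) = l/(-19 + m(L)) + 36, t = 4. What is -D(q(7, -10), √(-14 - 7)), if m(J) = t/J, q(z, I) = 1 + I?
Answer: -36 + 9*I*√21/175 ≈ -36.0 + 0.23568*I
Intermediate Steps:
m(J) = 4/J
D(L, l) = 36 + l/(-19 + 4/L) (D(L, l) = l/(-19 + 4/L) + 36 = 36 + l/(-19 + 4/L))
-D(q(7, -10), √(-14 - 7)) = -(-144 - (1 - 10)*(-684 + √(-14 - 7)))/(-4 + 19*(1 - 10)) = -(-144 - 1*(-9)*(-684 + √(-21)))/(-4 + 19*(-9)) = -(-144 - 1*(-9)*(-684 + I*√21))/(-4 - 171) = -(-144 + (-6156 + 9*I*√21))/(-175) = -(-1)*(-6300 + 9*I*√21)/175 = -(36 - 9*I*√21/175) = -36 + 9*I*√21/175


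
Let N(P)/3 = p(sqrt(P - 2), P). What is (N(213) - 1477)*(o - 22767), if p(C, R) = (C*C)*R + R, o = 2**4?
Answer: -3048429241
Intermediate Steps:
o = 16
p(C, R) = R + R*C**2 (p(C, R) = C**2*R + R = R*C**2 + R = R + R*C**2)
N(P) = 3*P*(-1 + P) (N(P) = 3*(P*(1 + (sqrt(P - 2))**2)) = 3*(P*(1 + (sqrt(-2 + P))**2)) = 3*(P*(1 + (-2 + P))) = 3*(P*(-1 + P)) = 3*P*(-1 + P))
(N(213) - 1477)*(o - 22767) = (3*213*(-1 + 213) - 1477)*(16 - 22767) = (3*213*212 - 1477)*(-22751) = (135468 - 1477)*(-22751) = 133991*(-22751) = -3048429241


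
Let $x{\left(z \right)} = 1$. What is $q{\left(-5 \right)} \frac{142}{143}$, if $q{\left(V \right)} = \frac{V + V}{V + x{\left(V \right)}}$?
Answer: $\frac{355}{143} \approx 2.4825$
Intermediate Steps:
$q{\left(V \right)} = \frac{2 V}{1 + V}$ ($q{\left(V \right)} = \frac{V + V}{V + 1} = \frac{2 V}{1 + V}$)
$q{\left(-5 \right)} \frac{142}{143} = 2 \left(-5\right) \frac{1}{1 - 5} \cdot \frac{142}{143} = 2 \left(-5\right) \frac{1}{-4} \cdot 142 \cdot \frac{1}{143} = 2 \left(-5\right) \left(- \frac{1}{4}\right) \frac{142}{143} = \frac{5}{2} \cdot \frac{142}{143} = \frac{355}{143}$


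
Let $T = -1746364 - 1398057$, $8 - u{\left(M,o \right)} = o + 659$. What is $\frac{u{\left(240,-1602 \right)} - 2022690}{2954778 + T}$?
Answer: $\frac{2021739}{189643} \approx 10.661$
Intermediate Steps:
$u{\left(M,o \right)} = -651 - o$ ($u{\left(M,o \right)} = 8 - \left(o + 659\right) = 8 - \left(659 + o\right) = -651 - o$)
$T = -3144421$ ($T = -1746364 - 1398057 = -3144421$)
$\frac{u{\left(240,-1602 \right)} - 2022690}{2954778 + T} = \frac{\left(-651 - -1602\right) - 2022690}{2954778 - 3144421} = \frac{\left(-651 + 1602\right) - 2022690}{-189643} = \left(951 - 2022690\right) \left(- \frac{1}{189643}\right) = \left(-2021739\right) \left(- \frac{1}{189643}\right) = \frac{2021739}{189643}$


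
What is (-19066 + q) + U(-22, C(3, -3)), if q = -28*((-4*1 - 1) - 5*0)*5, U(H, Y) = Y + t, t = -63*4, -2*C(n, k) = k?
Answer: -37233/2 ≈ -18617.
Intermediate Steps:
C(n, k) = -k/2
t = -252
U(H, Y) = -252 + Y (U(H, Y) = Y - 252 = -252 + Y)
q = 700 (q = -28*((-4 - 1) + 0)*5 = -28*(-5 + 0)*5 = -28*(-5)*5 = 140*5 = 700)
(-19066 + q) + U(-22, C(3, -3)) = (-19066 + 700) + (-252 - ½*(-3)) = -18366 + (-252 + 3/2) = -18366 - 501/2 = -37233/2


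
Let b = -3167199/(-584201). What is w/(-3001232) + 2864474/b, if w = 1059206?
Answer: 2511172017555276787/4752749494584 ≈ 5.2836e+5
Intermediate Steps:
b = 3167199/584201 (b = -3167199*(-1/584201) = 3167199/584201 ≈ 5.4214)
w/(-3001232) + 2864474/b = 1059206/(-3001232) + 2864474/(3167199/584201) = 1059206*(-1/3001232) + 2864474*(584201/3167199) = -529603/1500616 + 1673428575274/3167199 = 2511172017555276787/4752749494584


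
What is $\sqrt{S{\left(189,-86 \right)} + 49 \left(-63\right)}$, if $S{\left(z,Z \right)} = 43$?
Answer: $2 i \sqrt{761} \approx 55.172 i$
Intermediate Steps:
$\sqrt{S{\left(189,-86 \right)} + 49 \left(-63\right)} = \sqrt{43 + 49 \left(-63\right)} = \sqrt{43 - 3087} = \sqrt{-3044} = 2 i \sqrt{761}$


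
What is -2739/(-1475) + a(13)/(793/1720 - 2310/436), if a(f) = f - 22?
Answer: 4972694757/1337622925 ≈ 3.7176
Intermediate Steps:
a(f) = -22 + f
-2739/(-1475) + a(13)/(793/1720 - 2310/436) = -2739/(-1475) + (-22 + 13)/(793/1720 - 2310/436) = -2739*(-1/1475) - 9/(793*(1/1720) - 2310*1/436) = 2739/1475 - 9/(793/1720 - 1155/218) = 2739/1475 - 9/(-906863/187480) = 2739/1475 - 9*(-187480/906863) = 2739/1475 + 1687320/906863 = 4972694757/1337622925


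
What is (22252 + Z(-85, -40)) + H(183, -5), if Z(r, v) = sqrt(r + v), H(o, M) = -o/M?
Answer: 111443/5 + 5*I*sqrt(5) ≈ 22289.0 + 11.18*I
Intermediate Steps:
H(o, M) = -o/M
(22252 + Z(-85, -40)) + H(183, -5) = (22252 + sqrt(-85 - 40)) - 1*183/(-5) = (22252 + sqrt(-125)) - 1*183*(-1/5) = (22252 + 5*I*sqrt(5)) + 183/5 = 111443/5 + 5*I*sqrt(5)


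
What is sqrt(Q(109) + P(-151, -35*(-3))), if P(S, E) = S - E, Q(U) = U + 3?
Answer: 12*I ≈ 12.0*I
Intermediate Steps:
Q(U) = 3 + U
sqrt(Q(109) + P(-151, -35*(-3))) = sqrt((3 + 109) + (-151 - (-35)*(-3))) = sqrt(112 + (-151 - 1*105)) = sqrt(112 + (-151 - 105)) = sqrt(112 - 256) = sqrt(-144) = 12*I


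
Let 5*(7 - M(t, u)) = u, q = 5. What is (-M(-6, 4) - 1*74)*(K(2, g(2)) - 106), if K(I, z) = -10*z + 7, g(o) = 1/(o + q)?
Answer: 281903/35 ≈ 8054.4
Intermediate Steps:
g(o) = 1/(5 + o) (g(o) = 1/(o + 5) = 1/(5 + o))
M(t, u) = 7 - u/5
K(I, z) = 7 - 10*z
(-M(-6, 4) - 1*74)*(K(2, g(2)) - 106) = (-(7 - ⅕*4) - 1*74)*((7 - 10/(5 + 2)) - 106) = (-(7 - ⅘) - 74)*((7 - 10/7) - 106) = (-1*31/5 - 74)*((7 - 10*⅐) - 106) = (-31/5 - 74)*((7 - 10/7) - 106) = -401*(39/7 - 106)/5 = -401/5*(-703/7) = 281903/35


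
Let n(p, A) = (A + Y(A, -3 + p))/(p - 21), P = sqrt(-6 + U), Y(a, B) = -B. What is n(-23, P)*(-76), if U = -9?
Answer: 494/11 + 19*I*sqrt(15)/11 ≈ 44.909 + 6.6897*I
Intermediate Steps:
P = I*sqrt(15) (P = sqrt(-6 - 9) = sqrt(-15) = I*sqrt(15) ≈ 3.873*I)
n(p, A) = (3 + A - p)/(-21 + p) (n(p, A) = (A - (-3 + p))/(p - 21) = (A + (3 - p))/(-21 + p) = (3 + A - p)/(-21 + p))
n(-23, P)*(-76) = ((3 + I*sqrt(15) - 1*(-23))/(-21 - 23))*(-76) = ((3 + I*sqrt(15) + 23)/(-44))*(-76) = -(26 + I*sqrt(15))/44*(-76) = (-13/22 - I*sqrt(15)/44)*(-76) = 494/11 + 19*I*sqrt(15)/11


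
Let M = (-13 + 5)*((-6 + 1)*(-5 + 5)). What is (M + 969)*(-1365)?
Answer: -1322685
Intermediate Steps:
M = 0 (M = -(-40)*0 = -8*0 = 0)
(M + 969)*(-1365) = (0 + 969)*(-1365) = 969*(-1365) = -1322685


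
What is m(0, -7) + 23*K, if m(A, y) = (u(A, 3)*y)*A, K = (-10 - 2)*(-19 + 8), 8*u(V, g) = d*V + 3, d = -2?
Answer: 3036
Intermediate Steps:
u(V, g) = 3/8 - V/4 (u(V, g) = (-2*V + 3)/8 = (3 - 2*V)/8 = 3/8 - V/4)
K = 132 (K = -12*(-11) = 132)
m(A, y) = A*y*(3/8 - A/4) (m(A, y) = ((3/8 - A/4)*y)*A = (y*(3/8 - A/4))*A = A*y*(3/8 - A/4))
m(0, -7) + 23*K = (⅛)*0*(-7)*(3 - 2*0) + 23*132 = (⅛)*0*(-7)*(3 + 0) + 3036 = (⅛)*0*(-7)*3 + 3036 = 0 + 3036 = 3036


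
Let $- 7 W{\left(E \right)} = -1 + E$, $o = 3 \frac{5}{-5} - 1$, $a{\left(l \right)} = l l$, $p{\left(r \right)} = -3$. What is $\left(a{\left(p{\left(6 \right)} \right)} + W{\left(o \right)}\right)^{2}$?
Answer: $\frac{4624}{49} \approx 94.367$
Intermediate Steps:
$a{\left(l \right)} = l^{2}$
$o = -4$ ($o = 3 \cdot 5 \left(- \frac{1}{5}\right) - 1 = 3 \left(-1\right) - 1 = -3 - 1 = -4$)
$W{\left(E \right)} = \frac{1}{7} - \frac{E}{7}$ ($W{\left(E \right)} = - \frac{-1 + E}{7} = \frac{1}{7} - \frac{E}{7}$)
$\left(a{\left(p{\left(6 \right)} \right)} + W{\left(o \right)}\right)^{2} = \left(\left(-3\right)^{2} + \left(\frac{1}{7} - - \frac{4}{7}\right)\right)^{2} = \left(9 + \left(\frac{1}{7} + \frac{4}{7}\right)\right)^{2} = \left(9 + \frac{5}{7}\right)^{2} = \left(\frac{68}{7}\right)^{2} = \frac{4624}{49}$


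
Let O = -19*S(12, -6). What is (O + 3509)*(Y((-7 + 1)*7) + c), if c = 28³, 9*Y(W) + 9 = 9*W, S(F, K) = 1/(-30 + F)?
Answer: 461410843/6 ≈ 7.6902e+7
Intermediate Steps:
O = 19/18 (O = -19/(-30 + 12) = -19/(-18) = -19*(-1/18) = 19/18 ≈ 1.0556)
Y(W) = -1 + W (Y(W) = -1 + (9*W)/9 = -1 + W)
c = 21952
(O + 3509)*(Y((-7 + 1)*7) + c) = (19/18 + 3509)*((-1 + (-7 + 1)*7) + 21952) = 63181*((-1 - 6*7) + 21952)/18 = 63181*((-1 - 42) + 21952)/18 = 63181*(-43 + 21952)/18 = (63181/18)*21909 = 461410843/6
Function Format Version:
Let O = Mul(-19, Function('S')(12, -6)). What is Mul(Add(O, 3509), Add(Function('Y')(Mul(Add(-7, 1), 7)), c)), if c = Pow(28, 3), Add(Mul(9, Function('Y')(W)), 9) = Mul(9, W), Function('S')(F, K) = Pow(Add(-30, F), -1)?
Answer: Rational(461410843, 6) ≈ 7.6902e+7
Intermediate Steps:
O = Rational(19, 18) (O = Mul(-19, Pow(Add(-30, 12), -1)) = Mul(-19, Pow(-18, -1)) = Mul(-19, Rational(-1, 18)) = Rational(19, 18) ≈ 1.0556)
Function('Y')(W) = Add(-1, W) (Function('Y')(W) = Add(-1, Mul(Rational(1, 9), Mul(9, W))) = Add(-1, W))
c = 21952
Mul(Add(O, 3509), Add(Function('Y')(Mul(Add(-7, 1), 7)), c)) = Mul(Add(Rational(19, 18), 3509), Add(Add(-1, Mul(Add(-7, 1), 7)), 21952)) = Mul(Rational(63181, 18), Add(Add(-1, Mul(-6, 7)), 21952)) = Mul(Rational(63181, 18), Add(Add(-1, -42), 21952)) = Mul(Rational(63181, 18), Add(-43, 21952)) = Mul(Rational(63181, 18), 21909) = Rational(461410843, 6)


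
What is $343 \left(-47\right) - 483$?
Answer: $-16604$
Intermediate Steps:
$343 \left(-47\right) - 483 = -16121 - 483 = -16604$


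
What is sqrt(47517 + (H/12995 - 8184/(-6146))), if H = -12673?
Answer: sqrt(143243289858835390)/1736245 ≈ 217.98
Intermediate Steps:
sqrt(47517 + (H/12995 - 8184/(-6146))) = sqrt(47517 + (-12673/12995 - 8184/(-6146))) = sqrt(47517 + (-12673*1/12995 - 8184*(-1/6146))) = sqrt(47517 + (-551/565 + 4092/3073)) = sqrt(47517 + 618757/1736245) = sqrt(82501772422/1736245) = sqrt(143243289858835390)/1736245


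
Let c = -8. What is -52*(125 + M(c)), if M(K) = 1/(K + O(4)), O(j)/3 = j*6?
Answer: -104013/16 ≈ -6500.8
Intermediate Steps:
O(j) = 18*j (O(j) = 3*(j*6) = 3*(6*j) = 18*j)
M(K) = 1/(72 + K) (M(K) = 1/(K + 18*4) = 1/(K + 72) = 1/(72 + K))
-52*(125 + M(c)) = -52*(125 + 1/(72 - 8)) = -52*(125 + 1/64) = -52*8001/64 = -104013/16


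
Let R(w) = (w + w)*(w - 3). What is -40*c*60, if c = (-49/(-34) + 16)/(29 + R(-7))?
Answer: -711600/2873 ≈ -247.69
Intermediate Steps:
R(w) = 2*w*(-3 + w) (R(w) = (2*w)*(-3 + w) = 2*w*(-3 + w))
c = 593/5746 (c = (-49/(-34) + 16)/(29 + 2*(-7)*(-3 - 7)) = (-49*(-1/34) + 16)/(29 + 2*(-7)*(-10)) = (49/34 + 16)/(29 + 140) = (593/34)/169 = (593/34)*(1/169) = 593/5746 ≈ 0.10320)
-40*c*60 = -40*593/5746*60 = -11860/2873*60 = -711600/2873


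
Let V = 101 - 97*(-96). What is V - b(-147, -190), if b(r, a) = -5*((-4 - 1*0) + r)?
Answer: 8658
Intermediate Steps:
b(r, a) = 20 - 5*r (b(r, a) = -5*((-4 + 0) + r) = -5*(-4 + r) = 20 - 5*r)
V = 9413 (V = 101 + 9312 = 9413)
V - b(-147, -190) = 9413 - (20 - 5*(-147)) = 9413 - (20 + 735) = 9413 - 1*755 = 9413 - 755 = 8658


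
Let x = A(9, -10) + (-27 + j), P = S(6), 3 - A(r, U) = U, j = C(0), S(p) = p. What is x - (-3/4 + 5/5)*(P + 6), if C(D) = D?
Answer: -17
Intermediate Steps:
j = 0
A(r, U) = 3 - U
P = 6
x = -14 (x = (3 - 1*(-10)) + (-27 + 0) = (3 + 10) - 27 = 13 - 27 = -14)
x - (-3/4 + 5/5)*(P + 6) = -14 - (-3/4 + 5/5)*(6 + 6) = -14 - (-3*¼ + 5*(⅕))*12 = -14 - (-¾ + 1)*12 = -14 - 12/4 = -14 - 1*3 = -14 - 3 = -17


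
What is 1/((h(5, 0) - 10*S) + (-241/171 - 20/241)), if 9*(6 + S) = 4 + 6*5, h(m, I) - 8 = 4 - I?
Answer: 41211/1348831 ≈ 0.030553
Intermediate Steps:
h(m, I) = 12 - I (h(m, I) = 8 + (4 - I) = 12 - I)
S = -20/9 (S = -6 + (4 + 6*5)/9 = -6 + (4 + 30)/9 = -6 + (⅑)*34 = -6 + 34/9 = -20/9 ≈ -2.2222)
1/((h(5, 0) - 10*S) + (-241/171 - 20/241)) = 1/(((12 - 1*0) - 10*(-20/9)) + (-241/171 - 20/241)) = 1/(((12 + 0) + 200/9) + (-241*1/171 - 20*1/241)) = 1/((12 + 200/9) + (-241/171 - 20/241)) = 1/(308/9 - 61501/41211) = 1/(1348831/41211) = 41211/1348831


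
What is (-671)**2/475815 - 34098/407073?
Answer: 55685538241/64563813165 ≈ 0.86249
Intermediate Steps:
(-671)**2/475815 - 34098/407073 = 450241*(1/475815) - 34098*1/407073 = 450241/475815 - 11366/135691 = 55685538241/64563813165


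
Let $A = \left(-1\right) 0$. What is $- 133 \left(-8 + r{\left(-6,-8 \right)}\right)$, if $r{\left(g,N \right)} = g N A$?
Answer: $1064$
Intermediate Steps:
$A = 0$
$r{\left(g,N \right)} = 0$ ($r{\left(g,N \right)} = g N 0 = N g 0 = 0$)
$- 133 \left(-8 + r{\left(-6,-8 \right)}\right) = - 133 \left(-8 + 0\right) = \left(-133\right) \left(-8\right) = 1064$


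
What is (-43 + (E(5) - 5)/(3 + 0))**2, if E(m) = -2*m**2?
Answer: 33856/9 ≈ 3761.8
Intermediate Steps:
(-43 + (E(5) - 5)/(3 + 0))**2 = (-43 + (-2*5**2 - 5)/(3 + 0))**2 = (-43 + (-2*25 - 5)/3)**2 = (-43 + (-50 - 5)*(1/3))**2 = (-43 - 55*1/3)**2 = (-43 - 55/3)**2 = (-184/3)**2 = 33856/9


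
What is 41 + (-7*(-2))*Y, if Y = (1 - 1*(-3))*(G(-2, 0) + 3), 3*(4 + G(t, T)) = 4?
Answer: 179/3 ≈ 59.667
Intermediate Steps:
G(t, T) = -8/3 (G(t, T) = -4 + (1/3)*4 = -4 + 4/3 = -8/3)
Y = 4/3 (Y = (1 - 1*(-3))*(-8/3 + 3) = (1 + 3)*(1/3) = 4*(1/3) = 4/3 ≈ 1.3333)
41 + (-7*(-2))*Y = 41 - 7*(-2)*(4/3) = 41 + 14*(4/3) = 41 + 56/3 = 179/3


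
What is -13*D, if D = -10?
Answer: 130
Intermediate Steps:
-13*D = -13*(-10) = 130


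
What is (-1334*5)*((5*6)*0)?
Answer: 0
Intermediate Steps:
(-1334*5)*((5*6)*0) = (-58*115)*(30*0) = -6670*0 = 0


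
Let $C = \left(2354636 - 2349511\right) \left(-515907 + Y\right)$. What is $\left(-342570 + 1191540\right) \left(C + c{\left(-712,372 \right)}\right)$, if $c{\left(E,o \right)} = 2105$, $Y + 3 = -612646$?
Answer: $-4910312922933150$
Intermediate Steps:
$Y = -612649$ ($Y = -3 - 612646 = -612649$)
$C = -5783849500$ ($C = \left(2354636 - 2349511\right) \left(-515907 - 612649\right) = 5125 \left(-1128556\right) = -5783849500$)
$\left(-342570 + 1191540\right) \left(C + c{\left(-712,372 \right)}\right) = \left(-342570 + 1191540\right) \left(-5783849500 + 2105\right) = 848970 \left(-5783847395\right) = -4910312922933150$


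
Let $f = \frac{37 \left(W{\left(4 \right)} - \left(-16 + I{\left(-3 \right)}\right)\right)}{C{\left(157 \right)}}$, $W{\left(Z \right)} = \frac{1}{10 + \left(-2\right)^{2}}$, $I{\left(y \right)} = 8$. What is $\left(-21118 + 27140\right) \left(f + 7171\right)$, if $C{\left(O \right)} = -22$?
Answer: $\frac{6637710357}{154} \approx 4.3102 \cdot 10^{7}$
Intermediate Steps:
$W{\left(Z \right)} = \frac{1}{14}$ ($W{\left(Z \right)} = \frac{1}{10 + 4} = \frac{1}{14}$)
$f = - \frac{4181}{308}$ ($f = \frac{37 \left(\frac{1}{14} + \left(16 - 8\right)\right)}{-22} = 37 \left(\frac{1}{14} + \left(16 - 8\right)\right) \left(- \frac{1}{22}\right) = 37 \left(\frac{1}{14} + 8\right) \left(- \frac{1}{22}\right) = 37 \cdot \frac{113}{14} \left(- \frac{1}{22}\right) = \frac{4181}{14} \left(- \frac{1}{22}\right) = - \frac{4181}{308} \approx -13.575$)
$\left(-21118 + 27140\right) \left(f + 7171\right) = \left(-21118 + 27140\right) \left(- \frac{4181}{308} + 7171\right) = 6022 \cdot \frac{2204487}{308} = \frac{6637710357}{154}$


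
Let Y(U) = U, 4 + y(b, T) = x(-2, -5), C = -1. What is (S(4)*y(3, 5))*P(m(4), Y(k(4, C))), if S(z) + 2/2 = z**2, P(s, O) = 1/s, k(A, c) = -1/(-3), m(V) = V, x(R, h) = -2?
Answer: -45/2 ≈ -22.500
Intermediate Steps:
y(b, T) = -6 (y(b, T) = -4 - 2 = -6)
k(A, c) = 1/3 (k(A, c) = -1*(-1/3) = 1/3)
S(z) = -1 + z**2
(S(4)*y(3, 5))*P(m(4), Y(k(4, C))) = ((-1 + 4**2)*(-6))/4 = ((-1 + 16)*(-6))*(1/4) = (15*(-6))*(1/4) = -90*1/4 = -45/2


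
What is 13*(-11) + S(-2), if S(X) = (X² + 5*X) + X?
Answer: -151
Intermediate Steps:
S(X) = X² + 6*X
13*(-11) + S(-2) = 13*(-11) - 2*(6 - 2) = -143 - 2*4 = -143 - 8 = -151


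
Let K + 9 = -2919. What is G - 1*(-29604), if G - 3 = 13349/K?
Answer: 86675947/2928 ≈ 29602.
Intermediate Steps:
K = -2928 (K = -9 - 2919 = -2928)
G = -4565/2928 (G = 3 + 13349/(-2928) = 3 + 13349*(-1/2928) = 3 - 13349/2928 = -4565/2928 ≈ -1.5591)
G - 1*(-29604) = -4565/2928 - 1*(-29604) = -4565/2928 + 29604 = 86675947/2928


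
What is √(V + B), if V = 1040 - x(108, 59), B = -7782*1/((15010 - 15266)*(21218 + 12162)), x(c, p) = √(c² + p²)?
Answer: √(74162841004790 - 71310361600*√15145)/267040 ≈ 30.281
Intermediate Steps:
B = 3891/4272640 (B = -7782/(33380*(-256)) = -7782/(-8545280) = -7782*(-1/8545280) = 3891/4272640 ≈ 0.00091068)
V = 1040 - √15145 (V = 1040 - √(108² + 59²) = 1040 - √(11664 + 3481) = 1040 - √15145 ≈ 916.93)
√(V + B) = √((1040 - √15145) + 3891/4272640) = √(4443549491/4272640 - √15145)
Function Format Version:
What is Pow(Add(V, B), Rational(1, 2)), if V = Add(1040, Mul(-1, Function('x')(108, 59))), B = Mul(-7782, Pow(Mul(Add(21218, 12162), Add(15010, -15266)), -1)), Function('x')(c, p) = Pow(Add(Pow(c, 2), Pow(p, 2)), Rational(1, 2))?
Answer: Mul(Rational(1, 267040), Pow(Add(74162841004790, Mul(-71310361600, Pow(15145, Rational(1, 2)))), Rational(1, 2))) ≈ 30.281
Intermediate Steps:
B = Rational(3891, 4272640) (B = Mul(-7782, Pow(Mul(33380, -256), -1)) = Mul(-7782, Pow(-8545280, -1)) = Mul(-7782, Rational(-1, 8545280)) = Rational(3891, 4272640) ≈ 0.00091068)
V = Add(1040, Mul(-1, Pow(15145, Rational(1, 2)))) (V = Add(1040, Mul(-1, Pow(Add(Pow(108, 2), Pow(59, 2)), Rational(1, 2)))) = Add(1040, Mul(-1, Pow(Add(11664, 3481), Rational(1, 2)))) = Add(1040, Mul(-1, Pow(15145, Rational(1, 2)))) ≈ 916.93)
Pow(Add(V, B), Rational(1, 2)) = Pow(Add(Add(1040, Mul(-1, Pow(15145, Rational(1, 2)))), Rational(3891, 4272640)), Rational(1, 2)) = Pow(Add(Rational(4443549491, 4272640), Mul(-1, Pow(15145, Rational(1, 2)))), Rational(1, 2))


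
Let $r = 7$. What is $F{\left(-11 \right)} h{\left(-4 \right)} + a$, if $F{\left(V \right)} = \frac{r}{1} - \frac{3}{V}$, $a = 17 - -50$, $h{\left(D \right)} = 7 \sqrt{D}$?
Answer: $67 + \frac{1120 i}{11} \approx 67.0 + 101.82 i$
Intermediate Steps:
$a = 67$ ($a = 17 + 50 = 67$)
$F{\left(V \right)} = 7 - \frac{3}{V}$ ($F{\left(V \right)} = \frac{7}{1} - \frac{3}{V} = 7 \cdot 1 - \frac{3}{V} = 7 - \frac{3}{V}$)
$F{\left(-11 \right)} h{\left(-4 \right)} + a = \left(7 - \frac{3}{-11}\right) 7 \sqrt{-4} + 67 = \left(7 - - \frac{3}{11}\right) 7 \cdot 2 i + 67 = \left(7 + \frac{3}{11}\right) 14 i + 67 = \frac{80 \cdot 14 i}{11} + 67 = \frac{1120 i}{11} + 67 = 67 + \frac{1120 i}{11}$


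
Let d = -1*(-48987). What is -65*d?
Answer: -3184155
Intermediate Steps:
d = 48987
-65*d = -65*48987 = -3184155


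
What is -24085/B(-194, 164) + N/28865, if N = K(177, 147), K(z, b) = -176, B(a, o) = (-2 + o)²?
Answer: -699832469/757533060 ≈ -0.92383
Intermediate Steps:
N = -176
-24085/B(-194, 164) + N/28865 = -24085/(-2 + 164)² - 176/28865 = -24085/(162²) - 176*1/28865 = -24085/26244 - 176/28865 = -699832469/757533060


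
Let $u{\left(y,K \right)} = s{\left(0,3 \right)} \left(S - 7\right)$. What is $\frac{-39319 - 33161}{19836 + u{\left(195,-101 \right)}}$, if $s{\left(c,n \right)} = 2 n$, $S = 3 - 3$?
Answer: $- \frac{12080}{3299} \approx -3.6617$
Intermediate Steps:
$S = 0$
$u{\left(y,K \right)} = -42$ ($u{\left(y,K \right)} = 2 \cdot 3 \left(0 - 7\right) = 6 \left(-7\right) = -42$)
$\frac{-39319 - 33161}{19836 + u{\left(195,-101 \right)}} = \frac{-39319 - 33161}{19836 - 42} = - \frac{72480}{19794} = \left(-72480\right) \frac{1}{19794} = - \frac{12080}{3299}$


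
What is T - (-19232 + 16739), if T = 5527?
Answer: 8020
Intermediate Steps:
T - (-19232 + 16739) = 5527 - (-19232 + 16739) = 5527 - 1*(-2493) = 5527 + 2493 = 8020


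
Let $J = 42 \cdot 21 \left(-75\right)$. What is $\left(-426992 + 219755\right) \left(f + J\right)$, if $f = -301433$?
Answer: $76176798171$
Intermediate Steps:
$J = -66150$ ($J = 882 \left(-75\right) = -66150$)
$\left(-426992 + 219755\right) \left(f + J\right) = \left(-426992 + 219755\right) \left(-301433 - 66150\right) = \left(-207237\right) \left(-367583\right) = 76176798171$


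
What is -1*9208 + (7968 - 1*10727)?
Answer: -11967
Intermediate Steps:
-1*9208 + (7968 - 1*10727) = -9208 + (7968 - 10727) = -9208 - 2759 = -11967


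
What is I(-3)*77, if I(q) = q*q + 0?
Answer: 693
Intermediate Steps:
I(q) = q**2 (I(q) = q**2 + 0 = q**2)
I(-3)*77 = (-3)**2*77 = 9*77 = 693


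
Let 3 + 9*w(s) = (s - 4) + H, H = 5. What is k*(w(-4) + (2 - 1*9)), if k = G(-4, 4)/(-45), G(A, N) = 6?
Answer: 46/45 ≈ 1.0222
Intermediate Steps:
w(s) = -2/9 + s/9 (w(s) = -⅓ + ((s - 4) + 5)/9 = -⅓ + ((-4 + s) + 5)/9 = -⅓ + (1 + s)/9 = -⅓ + (⅑ + s/9) = -2/9 + s/9)
k = -2/15 (k = 6/(-45) = 6*(-1/45) = -2/15 ≈ -0.13333)
k*(w(-4) + (2 - 1*9)) = -2*((-2/9 + (⅑)*(-4)) + (2 - 1*9))/15 = -2*((-2/9 - 4/9) + (2 - 9))/15 = -2*(-⅔ - 7)/15 = -2/15*(-23/3) = 46/45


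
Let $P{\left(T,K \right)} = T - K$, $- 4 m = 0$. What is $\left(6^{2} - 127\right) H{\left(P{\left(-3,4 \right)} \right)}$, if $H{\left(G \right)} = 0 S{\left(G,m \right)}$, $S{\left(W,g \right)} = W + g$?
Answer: $0$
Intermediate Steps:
$m = 0$ ($m = \left(- \frac{1}{4}\right) 0 = 0$)
$H{\left(G \right)} = 0$ ($H{\left(G \right)} = 0 \left(G + 0\right) = 0 G = 0$)
$\left(6^{2} - 127\right) H{\left(P{\left(-3,4 \right)} \right)} = \left(6^{2} - 127\right) 0 = \left(36 - 127\right) 0 = \left(-91\right) 0 = 0$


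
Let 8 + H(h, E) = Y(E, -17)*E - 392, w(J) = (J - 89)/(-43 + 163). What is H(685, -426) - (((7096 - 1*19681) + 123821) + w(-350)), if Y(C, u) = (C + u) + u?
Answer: 10119319/120 ≈ 84328.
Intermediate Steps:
w(J) = -89/120 + J/120 (w(J) = (-89 + J)/120 = (-89 + J)*(1/120) = -89/120 + J/120)
Y(C, u) = C + 2*u
H(h, E) = -400 + E*(-34 + E) (H(h, E) = -8 + ((E + 2*(-17))*E - 392) = -8 + ((E - 34)*E - 392) = -8 + ((-34 + E)*E - 392) = -8 + (E*(-34 + E) - 392) = -8 + (-392 + E*(-34 + E)) = -400 + E*(-34 + E))
H(685, -426) - (((7096 - 1*19681) + 123821) + w(-350)) = (-400 - 426*(-34 - 426)) - (((7096 - 1*19681) + 123821) + (-89/120 + (1/120)*(-350))) = (-400 - 426*(-460)) - (((7096 - 19681) + 123821) + (-89/120 - 35/12)) = (-400 + 195960) - ((-12585 + 123821) - 439/120) = 195560 - (111236 - 439/120) = 195560 - 1*13347881/120 = 195560 - 13347881/120 = 10119319/120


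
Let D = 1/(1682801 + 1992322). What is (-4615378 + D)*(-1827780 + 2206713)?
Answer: -2142497519480822323/1225041 ≈ -1.7489e+12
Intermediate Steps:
D = 1/3675123 ≈ 2.7210e-7
(-4615378 + D)*(-1827780 + 2206713) = (-4615378 + 1/3675123)*(-1827780 + 2206713) = -16962081841493/3675123*378933 = -2142497519480822323/1225041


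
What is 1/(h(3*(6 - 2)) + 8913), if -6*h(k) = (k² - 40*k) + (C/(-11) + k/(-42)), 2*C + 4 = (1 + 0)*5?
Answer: 308/2762469 ≈ 0.00011149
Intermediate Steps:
C = ½ (C = -2 + ((1 + 0)*5)/2 = -2 + (1*5)/2 = -2 + (½)*5 = -2 + 5/2 = ½ ≈ 0.50000)
h(k) = 1/132 - k²/6 + 1681*k/252 (h(k) = -((k² - 40*k) + ((½)/(-11) + k/(-42)))/6 = -((k² - 40*k) + ((½)*(-1/11) + k*(-1/42)))/6 = -((k² - 40*k) + (-1/22 - k/42))/6 = -(-1/22 + k² - 1681*k/42)/6 = 1/132 - k²/6 + 1681*k/252)
1/(h(3*(6 - 2)) + 8913) = 1/((1/132 - 9*(6 - 2)²/6 + 1681*(3*(6 - 2))/252) + 8913) = 1/((1/132 - (3*4)²/6 + 1681*(3*4)/252) + 8913) = 1/((1/132 - ⅙*12² + (1681/252)*12) + 8913) = 1/((1/132 - ⅙*144 + 1681/21) + 8913) = 1/((1/132 - 24 + 1681/21) + 8913) = 1/(17265/308 + 8913) = 1/(2762469/308) = 308/2762469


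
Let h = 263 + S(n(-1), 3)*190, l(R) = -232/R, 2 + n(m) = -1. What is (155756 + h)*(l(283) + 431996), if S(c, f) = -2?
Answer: 19027589292404/283 ≈ 6.7235e+10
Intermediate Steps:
n(m) = -3 (n(m) = -2 - 1 = -3)
h = -117 (h = 263 - 2*190 = 263 - 380 = -117)
(155756 + h)*(l(283) + 431996) = (155756 - 117)*(-232/283 + 431996) = 155639*(-232*1/283 + 431996) = 155639*(-232/283 + 431996) = 155639*(122254636/283) = 19027589292404/283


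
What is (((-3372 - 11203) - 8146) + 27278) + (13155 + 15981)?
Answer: 33693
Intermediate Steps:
(((-3372 - 11203) - 8146) + 27278) + (13155 + 15981) = ((-14575 - 8146) + 27278) + 29136 = (-22721 + 27278) + 29136 = 4557 + 29136 = 33693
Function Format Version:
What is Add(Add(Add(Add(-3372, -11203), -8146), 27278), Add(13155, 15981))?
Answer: 33693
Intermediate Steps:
Add(Add(Add(Add(-3372, -11203), -8146), 27278), Add(13155, 15981)) = Add(Add(Add(-14575, -8146), 27278), 29136) = Add(Add(-22721, 27278), 29136) = Add(4557, 29136) = 33693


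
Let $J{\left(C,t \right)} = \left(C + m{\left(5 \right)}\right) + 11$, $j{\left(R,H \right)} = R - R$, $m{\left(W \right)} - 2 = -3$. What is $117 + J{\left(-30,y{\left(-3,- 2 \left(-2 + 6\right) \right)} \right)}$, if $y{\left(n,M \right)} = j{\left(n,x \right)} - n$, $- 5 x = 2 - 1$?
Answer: $97$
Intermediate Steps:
$m{\left(W \right)} = -1$ ($m{\left(W \right)} = 2 - 3 = -1$)
$x = - \frac{1}{5}$ ($x = - \frac{2 - 1}{5} = \left(- \frac{1}{5}\right) 1 = - \frac{1}{5} \approx -0.2$)
$j{\left(R,H \right)} = 0$
$y{\left(n,M \right)} = - n$ ($y{\left(n,M \right)} = 0 - n = - n$)
$J{\left(C,t \right)} = 10 + C$ ($J{\left(C,t \right)} = \left(C - 1\right) + 11 = \left(-1 + C\right) + 11 = 10 + C$)
$117 + J{\left(-30,y{\left(-3,- 2 \left(-2 + 6\right) \right)} \right)} = 117 + \left(10 - 30\right) = 117 - 20 = 97$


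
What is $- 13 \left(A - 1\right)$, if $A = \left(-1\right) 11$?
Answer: $156$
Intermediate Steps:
$A = -11$
$- 13 \left(A - 1\right) = - 13 \left(-11 - 1\right) = \left(-13\right) \left(-12\right) = 156$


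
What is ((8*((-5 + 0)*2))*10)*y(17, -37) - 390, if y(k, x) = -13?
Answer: 10010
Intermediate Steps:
((8*((-5 + 0)*2))*10)*y(17, -37) - 390 = ((8*((-5 + 0)*2))*10)*(-13) - 390 = ((8*(-5*2))*10)*(-13) - 390 = ((8*(-10))*10)*(-13) - 390 = -80*10*(-13) - 390 = -800*(-13) - 390 = 10400 - 390 = 10010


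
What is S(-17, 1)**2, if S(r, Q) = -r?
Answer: 289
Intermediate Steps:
S(-17, 1)**2 = (-1*(-17))**2 = 17**2 = 289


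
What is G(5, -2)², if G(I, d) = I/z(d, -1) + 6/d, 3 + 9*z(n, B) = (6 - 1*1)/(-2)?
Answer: 15129/121 ≈ 125.03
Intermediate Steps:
z(n, B) = -11/18 (z(n, B) = -⅓ + ((6 - 1*1)/(-2))/9 = -⅓ + ((6 - 1)*(-½))/9 = -⅓ + (5*(-½))/9 = -⅓ + (⅑)*(-5/2) = -⅓ - 5/18 = -11/18)
G(I, d) = 6/d - 18*I/11 (G(I, d) = I/(-11/18) + 6/d = I*(-18/11) + 6/d = -18*I/11 + 6/d = 6/d - 18*I/11)
G(5, -2)² = (6/(-2) - 18/11*5)² = (6*(-½) - 90/11)² = (-3 - 90/11)² = (-123/11)² = 15129/121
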